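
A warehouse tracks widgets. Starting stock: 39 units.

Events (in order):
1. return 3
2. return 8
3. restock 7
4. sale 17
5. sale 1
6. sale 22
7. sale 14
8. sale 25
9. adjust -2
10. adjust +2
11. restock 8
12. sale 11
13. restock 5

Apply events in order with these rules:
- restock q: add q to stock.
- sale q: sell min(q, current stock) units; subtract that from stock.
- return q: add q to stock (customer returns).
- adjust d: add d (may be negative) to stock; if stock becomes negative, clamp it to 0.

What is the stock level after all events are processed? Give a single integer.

Answer: 5

Derivation:
Processing events:
Start: stock = 39
  Event 1 (return 3): 39 + 3 = 42
  Event 2 (return 8): 42 + 8 = 50
  Event 3 (restock 7): 50 + 7 = 57
  Event 4 (sale 17): sell min(17,57)=17. stock: 57 - 17 = 40. total_sold = 17
  Event 5 (sale 1): sell min(1,40)=1. stock: 40 - 1 = 39. total_sold = 18
  Event 6 (sale 22): sell min(22,39)=22. stock: 39 - 22 = 17. total_sold = 40
  Event 7 (sale 14): sell min(14,17)=14. stock: 17 - 14 = 3. total_sold = 54
  Event 8 (sale 25): sell min(25,3)=3. stock: 3 - 3 = 0. total_sold = 57
  Event 9 (adjust -2): 0 + -2 = 0 (clamped to 0)
  Event 10 (adjust +2): 0 + 2 = 2
  Event 11 (restock 8): 2 + 8 = 10
  Event 12 (sale 11): sell min(11,10)=10. stock: 10 - 10 = 0. total_sold = 67
  Event 13 (restock 5): 0 + 5 = 5
Final: stock = 5, total_sold = 67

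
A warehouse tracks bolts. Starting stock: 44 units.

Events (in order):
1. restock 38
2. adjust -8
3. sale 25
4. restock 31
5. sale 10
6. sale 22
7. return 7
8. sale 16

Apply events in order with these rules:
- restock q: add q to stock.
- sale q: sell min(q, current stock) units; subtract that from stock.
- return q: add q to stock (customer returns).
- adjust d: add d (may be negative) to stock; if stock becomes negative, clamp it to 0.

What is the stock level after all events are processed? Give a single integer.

Answer: 39

Derivation:
Processing events:
Start: stock = 44
  Event 1 (restock 38): 44 + 38 = 82
  Event 2 (adjust -8): 82 + -8 = 74
  Event 3 (sale 25): sell min(25,74)=25. stock: 74 - 25 = 49. total_sold = 25
  Event 4 (restock 31): 49 + 31 = 80
  Event 5 (sale 10): sell min(10,80)=10. stock: 80 - 10 = 70. total_sold = 35
  Event 6 (sale 22): sell min(22,70)=22. stock: 70 - 22 = 48. total_sold = 57
  Event 7 (return 7): 48 + 7 = 55
  Event 8 (sale 16): sell min(16,55)=16. stock: 55 - 16 = 39. total_sold = 73
Final: stock = 39, total_sold = 73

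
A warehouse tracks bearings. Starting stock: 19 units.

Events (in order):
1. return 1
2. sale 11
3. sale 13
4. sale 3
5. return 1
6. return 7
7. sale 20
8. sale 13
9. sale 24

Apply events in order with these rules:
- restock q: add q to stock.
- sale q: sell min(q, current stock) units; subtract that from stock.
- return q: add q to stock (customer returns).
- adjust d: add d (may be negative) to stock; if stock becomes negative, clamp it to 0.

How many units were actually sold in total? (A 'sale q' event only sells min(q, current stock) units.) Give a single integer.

Processing events:
Start: stock = 19
  Event 1 (return 1): 19 + 1 = 20
  Event 2 (sale 11): sell min(11,20)=11. stock: 20 - 11 = 9. total_sold = 11
  Event 3 (sale 13): sell min(13,9)=9. stock: 9 - 9 = 0. total_sold = 20
  Event 4 (sale 3): sell min(3,0)=0. stock: 0 - 0 = 0. total_sold = 20
  Event 5 (return 1): 0 + 1 = 1
  Event 6 (return 7): 1 + 7 = 8
  Event 7 (sale 20): sell min(20,8)=8. stock: 8 - 8 = 0. total_sold = 28
  Event 8 (sale 13): sell min(13,0)=0. stock: 0 - 0 = 0. total_sold = 28
  Event 9 (sale 24): sell min(24,0)=0. stock: 0 - 0 = 0. total_sold = 28
Final: stock = 0, total_sold = 28

Answer: 28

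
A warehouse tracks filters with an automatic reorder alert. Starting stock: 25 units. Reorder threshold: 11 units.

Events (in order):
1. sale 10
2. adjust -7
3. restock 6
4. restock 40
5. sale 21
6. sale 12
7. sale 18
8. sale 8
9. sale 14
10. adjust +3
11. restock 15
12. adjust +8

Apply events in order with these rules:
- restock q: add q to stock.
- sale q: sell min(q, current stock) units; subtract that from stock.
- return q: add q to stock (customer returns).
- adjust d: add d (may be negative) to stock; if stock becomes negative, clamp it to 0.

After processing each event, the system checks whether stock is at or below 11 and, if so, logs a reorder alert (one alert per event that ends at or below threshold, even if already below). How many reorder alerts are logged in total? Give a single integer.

Answer: 5

Derivation:
Processing events:
Start: stock = 25
  Event 1 (sale 10): sell min(10,25)=10. stock: 25 - 10 = 15. total_sold = 10
  Event 2 (adjust -7): 15 + -7 = 8
  Event 3 (restock 6): 8 + 6 = 14
  Event 4 (restock 40): 14 + 40 = 54
  Event 5 (sale 21): sell min(21,54)=21. stock: 54 - 21 = 33. total_sold = 31
  Event 6 (sale 12): sell min(12,33)=12. stock: 33 - 12 = 21. total_sold = 43
  Event 7 (sale 18): sell min(18,21)=18. stock: 21 - 18 = 3. total_sold = 61
  Event 8 (sale 8): sell min(8,3)=3. stock: 3 - 3 = 0. total_sold = 64
  Event 9 (sale 14): sell min(14,0)=0. stock: 0 - 0 = 0. total_sold = 64
  Event 10 (adjust +3): 0 + 3 = 3
  Event 11 (restock 15): 3 + 15 = 18
  Event 12 (adjust +8): 18 + 8 = 26
Final: stock = 26, total_sold = 64

Checking against threshold 11:
  After event 1: stock=15 > 11
  After event 2: stock=8 <= 11 -> ALERT
  After event 3: stock=14 > 11
  After event 4: stock=54 > 11
  After event 5: stock=33 > 11
  After event 6: stock=21 > 11
  After event 7: stock=3 <= 11 -> ALERT
  After event 8: stock=0 <= 11 -> ALERT
  After event 9: stock=0 <= 11 -> ALERT
  After event 10: stock=3 <= 11 -> ALERT
  After event 11: stock=18 > 11
  After event 12: stock=26 > 11
Alert events: [2, 7, 8, 9, 10]. Count = 5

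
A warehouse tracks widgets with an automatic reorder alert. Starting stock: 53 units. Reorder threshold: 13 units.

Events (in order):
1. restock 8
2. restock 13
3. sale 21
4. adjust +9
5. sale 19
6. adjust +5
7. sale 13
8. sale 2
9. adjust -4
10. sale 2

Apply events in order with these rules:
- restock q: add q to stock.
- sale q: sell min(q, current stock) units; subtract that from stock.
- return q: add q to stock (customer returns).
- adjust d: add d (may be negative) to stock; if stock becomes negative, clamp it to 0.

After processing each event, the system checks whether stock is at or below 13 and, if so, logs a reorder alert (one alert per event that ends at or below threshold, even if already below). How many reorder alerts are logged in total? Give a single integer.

Processing events:
Start: stock = 53
  Event 1 (restock 8): 53 + 8 = 61
  Event 2 (restock 13): 61 + 13 = 74
  Event 3 (sale 21): sell min(21,74)=21. stock: 74 - 21 = 53. total_sold = 21
  Event 4 (adjust +9): 53 + 9 = 62
  Event 5 (sale 19): sell min(19,62)=19. stock: 62 - 19 = 43. total_sold = 40
  Event 6 (adjust +5): 43 + 5 = 48
  Event 7 (sale 13): sell min(13,48)=13. stock: 48 - 13 = 35. total_sold = 53
  Event 8 (sale 2): sell min(2,35)=2. stock: 35 - 2 = 33. total_sold = 55
  Event 9 (adjust -4): 33 + -4 = 29
  Event 10 (sale 2): sell min(2,29)=2. stock: 29 - 2 = 27. total_sold = 57
Final: stock = 27, total_sold = 57

Checking against threshold 13:
  After event 1: stock=61 > 13
  After event 2: stock=74 > 13
  After event 3: stock=53 > 13
  After event 4: stock=62 > 13
  After event 5: stock=43 > 13
  After event 6: stock=48 > 13
  After event 7: stock=35 > 13
  After event 8: stock=33 > 13
  After event 9: stock=29 > 13
  After event 10: stock=27 > 13
Alert events: []. Count = 0

Answer: 0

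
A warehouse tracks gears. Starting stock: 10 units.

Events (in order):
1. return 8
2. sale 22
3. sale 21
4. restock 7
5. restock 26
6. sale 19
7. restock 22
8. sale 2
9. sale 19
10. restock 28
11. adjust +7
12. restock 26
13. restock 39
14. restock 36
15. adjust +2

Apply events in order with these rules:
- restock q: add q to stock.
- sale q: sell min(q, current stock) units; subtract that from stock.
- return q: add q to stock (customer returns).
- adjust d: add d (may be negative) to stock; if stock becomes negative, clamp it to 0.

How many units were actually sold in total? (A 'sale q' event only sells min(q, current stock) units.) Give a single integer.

Processing events:
Start: stock = 10
  Event 1 (return 8): 10 + 8 = 18
  Event 2 (sale 22): sell min(22,18)=18. stock: 18 - 18 = 0. total_sold = 18
  Event 3 (sale 21): sell min(21,0)=0. stock: 0 - 0 = 0. total_sold = 18
  Event 4 (restock 7): 0 + 7 = 7
  Event 5 (restock 26): 7 + 26 = 33
  Event 6 (sale 19): sell min(19,33)=19. stock: 33 - 19 = 14. total_sold = 37
  Event 7 (restock 22): 14 + 22 = 36
  Event 8 (sale 2): sell min(2,36)=2. stock: 36 - 2 = 34. total_sold = 39
  Event 9 (sale 19): sell min(19,34)=19. stock: 34 - 19 = 15. total_sold = 58
  Event 10 (restock 28): 15 + 28 = 43
  Event 11 (adjust +7): 43 + 7 = 50
  Event 12 (restock 26): 50 + 26 = 76
  Event 13 (restock 39): 76 + 39 = 115
  Event 14 (restock 36): 115 + 36 = 151
  Event 15 (adjust +2): 151 + 2 = 153
Final: stock = 153, total_sold = 58

Answer: 58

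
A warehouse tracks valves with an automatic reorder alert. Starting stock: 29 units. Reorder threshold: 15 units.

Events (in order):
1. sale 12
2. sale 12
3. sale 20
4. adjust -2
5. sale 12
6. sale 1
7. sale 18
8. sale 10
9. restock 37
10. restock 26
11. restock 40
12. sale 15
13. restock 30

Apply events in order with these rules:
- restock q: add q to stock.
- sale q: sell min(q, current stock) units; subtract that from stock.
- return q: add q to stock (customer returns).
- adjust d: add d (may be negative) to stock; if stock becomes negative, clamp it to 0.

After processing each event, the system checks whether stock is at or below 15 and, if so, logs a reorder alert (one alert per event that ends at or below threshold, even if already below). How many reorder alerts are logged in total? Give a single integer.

Processing events:
Start: stock = 29
  Event 1 (sale 12): sell min(12,29)=12. stock: 29 - 12 = 17. total_sold = 12
  Event 2 (sale 12): sell min(12,17)=12. stock: 17 - 12 = 5. total_sold = 24
  Event 3 (sale 20): sell min(20,5)=5. stock: 5 - 5 = 0. total_sold = 29
  Event 4 (adjust -2): 0 + -2 = 0 (clamped to 0)
  Event 5 (sale 12): sell min(12,0)=0. stock: 0 - 0 = 0. total_sold = 29
  Event 6 (sale 1): sell min(1,0)=0. stock: 0 - 0 = 0. total_sold = 29
  Event 7 (sale 18): sell min(18,0)=0. stock: 0 - 0 = 0. total_sold = 29
  Event 8 (sale 10): sell min(10,0)=0. stock: 0 - 0 = 0. total_sold = 29
  Event 9 (restock 37): 0 + 37 = 37
  Event 10 (restock 26): 37 + 26 = 63
  Event 11 (restock 40): 63 + 40 = 103
  Event 12 (sale 15): sell min(15,103)=15. stock: 103 - 15 = 88. total_sold = 44
  Event 13 (restock 30): 88 + 30 = 118
Final: stock = 118, total_sold = 44

Checking against threshold 15:
  After event 1: stock=17 > 15
  After event 2: stock=5 <= 15 -> ALERT
  After event 3: stock=0 <= 15 -> ALERT
  After event 4: stock=0 <= 15 -> ALERT
  After event 5: stock=0 <= 15 -> ALERT
  After event 6: stock=0 <= 15 -> ALERT
  After event 7: stock=0 <= 15 -> ALERT
  After event 8: stock=0 <= 15 -> ALERT
  After event 9: stock=37 > 15
  After event 10: stock=63 > 15
  After event 11: stock=103 > 15
  After event 12: stock=88 > 15
  After event 13: stock=118 > 15
Alert events: [2, 3, 4, 5, 6, 7, 8]. Count = 7

Answer: 7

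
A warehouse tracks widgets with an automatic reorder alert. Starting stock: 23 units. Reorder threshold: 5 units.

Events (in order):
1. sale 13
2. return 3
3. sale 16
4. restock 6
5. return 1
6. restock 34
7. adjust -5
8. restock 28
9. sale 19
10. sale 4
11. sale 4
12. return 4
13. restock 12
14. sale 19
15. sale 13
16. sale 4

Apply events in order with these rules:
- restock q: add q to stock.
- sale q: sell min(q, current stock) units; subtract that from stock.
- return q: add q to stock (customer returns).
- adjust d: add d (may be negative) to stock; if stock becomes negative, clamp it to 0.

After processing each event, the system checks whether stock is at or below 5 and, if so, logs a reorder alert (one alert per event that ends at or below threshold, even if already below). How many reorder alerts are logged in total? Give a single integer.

Processing events:
Start: stock = 23
  Event 1 (sale 13): sell min(13,23)=13. stock: 23 - 13 = 10. total_sold = 13
  Event 2 (return 3): 10 + 3 = 13
  Event 3 (sale 16): sell min(16,13)=13. stock: 13 - 13 = 0. total_sold = 26
  Event 4 (restock 6): 0 + 6 = 6
  Event 5 (return 1): 6 + 1 = 7
  Event 6 (restock 34): 7 + 34 = 41
  Event 7 (adjust -5): 41 + -5 = 36
  Event 8 (restock 28): 36 + 28 = 64
  Event 9 (sale 19): sell min(19,64)=19. stock: 64 - 19 = 45. total_sold = 45
  Event 10 (sale 4): sell min(4,45)=4. stock: 45 - 4 = 41. total_sold = 49
  Event 11 (sale 4): sell min(4,41)=4. stock: 41 - 4 = 37. total_sold = 53
  Event 12 (return 4): 37 + 4 = 41
  Event 13 (restock 12): 41 + 12 = 53
  Event 14 (sale 19): sell min(19,53)=19. stock: 53 - 19 = 34. total_sold = 72
  Event 15 (sale 13): sell min(13,34)=13. stock: 34 - 13 = 21. total_sold = 85
  Event 16 (sale 4): sell min(4,21)=4. stock: 21 - 4 = 17. total_sold = 89
Final: stock = 17, total_sold = 89

Checking against threshold 5:
  After event 1: stock=10 > 5
  After event 2: stock=13 > 5
  After event 3: stock=0 <= 5 -> ALERT
  After event 4: stock=6 > 5
  After event 5: stock=7 > 5
  After event 6: stock=41 > 5
  After event 7: stock=36 > 5
  After event 8: stock=64 > 5
  After event 9: stock=45 > 5
  After event 10: stock=41 > 5
  After event 11: stock=37 > 5
  After event 12: stock=41 > 5
  After event 13: stock=53 > 5
  After event 14: stock=34 > 5
  After event 15: stock=21 > 5
  After event 16: stock=17 > 5
Alert events: [3]. Count = 1

Answer: 1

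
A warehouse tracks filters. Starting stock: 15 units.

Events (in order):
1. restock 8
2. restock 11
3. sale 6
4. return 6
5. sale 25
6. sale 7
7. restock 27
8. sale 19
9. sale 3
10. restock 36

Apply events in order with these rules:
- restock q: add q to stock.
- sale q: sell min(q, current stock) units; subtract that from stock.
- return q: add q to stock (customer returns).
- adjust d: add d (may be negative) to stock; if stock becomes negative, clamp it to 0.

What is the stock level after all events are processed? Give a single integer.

Answer: 43

Derivation:
Processing events:
Start: stock = 15
  Event 1 (restock 8): 15 + 8 = 23
  Event 2 (restock 11): 23 + 11 = 34
  Event 3 (sale 6): sell min(6,34)=6. stock: 34 - 6 = 28. total_sold = 6
  Event 4 (return 6): 28 + 6 = 34
  Event 5 (sale 25): sell min(25,34)=25. stock: 34 - 25 = 9. total_sold = 31
  Event 6 (sale 7): sell min(7,9)=7. stock: 9 - 7 = 2. total_sold = 38
  Event 7 (restock 27): 2 + 27 = 29
  Event 8 (sale 19): sell min(19,29)=19. stock: 29 - 19 = 10. total_sold = 57
  Event 9 (sale 3): sell min(3,10)=3. stock: 10 - 3 = 7. total_sold = 60
  Event 10 (restock 36): 7 + 36 = 43
Final: stock = 43, total_sold = 60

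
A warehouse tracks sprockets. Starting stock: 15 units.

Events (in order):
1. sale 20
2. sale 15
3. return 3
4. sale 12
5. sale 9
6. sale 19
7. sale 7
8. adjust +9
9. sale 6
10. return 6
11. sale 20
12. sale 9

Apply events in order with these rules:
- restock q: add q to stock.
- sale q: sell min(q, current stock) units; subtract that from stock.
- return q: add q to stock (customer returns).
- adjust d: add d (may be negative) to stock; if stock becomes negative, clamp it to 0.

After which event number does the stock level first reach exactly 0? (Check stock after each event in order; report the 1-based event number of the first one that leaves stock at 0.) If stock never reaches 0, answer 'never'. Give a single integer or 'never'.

Answer: 1

Derivation:
Processing events:
Start: stock = 15
  Event 1 (sale 20): sell min(20,15)=15. stock: 15 - 15 = 0. total_sold = 15
  Event 2 (sale 15): sell min(15,0)=0. stock: 0 - 0 = 0. total_sold = 15
  Event 3 (return 3): 0 + 3 = 3
  Event 4 (sale 12): sell min(12,3)=3. stock: 3 - 3 = 0. total_sold = 18
  Event 5 (sale 9): sell min(9,0)=0. stock: 0 - 0 = 0. total_sold = 18
  Event 6 (sale 19): sell min(19,0)=0. stock: 0 - 0 = 0. total_sold = 18
  Event 7 (sale 7): sell min(7,0)=0. stock: 0 - 0 = 0. total_sold = 18
  Event 8 (adjust +9): 0 + 9 = 9
  Event 9 (sale 6): sell min(6,9)=6. stock: 9 - 6 = 3. total_sold = 24
  Event 10 (return 6): 3 + 6 = 9
  Event 11 (sale 20): sell min(20,9)=9. stock: 9 - 9 = 0. total_sold = 33
  Event 12 (sale 9): sell min(9,0)=0. stock: 0 - 0 = 0. total_sold = 33
Final: stock = 0, total_sold = 33

First zero at event 1.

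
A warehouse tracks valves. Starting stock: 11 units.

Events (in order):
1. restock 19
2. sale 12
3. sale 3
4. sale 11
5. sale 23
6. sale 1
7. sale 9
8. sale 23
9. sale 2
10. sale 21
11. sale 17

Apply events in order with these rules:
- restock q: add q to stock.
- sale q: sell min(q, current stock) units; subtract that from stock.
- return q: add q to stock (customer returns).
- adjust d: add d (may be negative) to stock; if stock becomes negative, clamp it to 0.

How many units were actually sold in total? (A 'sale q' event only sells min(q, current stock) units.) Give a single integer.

Answer: 30

Derivation:
Processing events:
Start: stock = 11
  Event 1 (restock 19): 11 + 19 = 30
  Event 2 (sale 12): sell min(12,30)=12. stock: 30 - 12 = 18. total_sold = 12
  Event 3 (sale 3): sell min(3,18)=3. stock: 18 - 3 = 15. total_sold = 15
  Event 4 (sale 11): sell min(11,15)=11. stock: 15 - 11 = 4. total_sold = 26
  Event 5 (sale 23): sell min(23,4)=4. stock: 4 - 4 = 0. total_sold = 30
  Event 6 (sale 1): sell min(1,0)=0. stock: 0 - 0 = 0. total_sold = 30
  Event 7 (sale 9): sell min(9,0)=0. stock: 0 - 0 = 0. total_sold = 30
  Event 8 (sale 23): sell min(23,0)=0. stock: 0 - 0 = 0. total_sold = 30
  Event 9 (sale 2): sell min(2,0)=0. stock: 0 - 0 = 0. total_sold = 30
  Event 10 (sale 21): sell min(21,0)=0. stock: 0 - 0 = 0. total_sold = 30
  Event 11 (sale 17): sell min(17,0)=0. stock: 0 - 0 = 0. total_sold = 30
Final: stock = 0, total_sold = 30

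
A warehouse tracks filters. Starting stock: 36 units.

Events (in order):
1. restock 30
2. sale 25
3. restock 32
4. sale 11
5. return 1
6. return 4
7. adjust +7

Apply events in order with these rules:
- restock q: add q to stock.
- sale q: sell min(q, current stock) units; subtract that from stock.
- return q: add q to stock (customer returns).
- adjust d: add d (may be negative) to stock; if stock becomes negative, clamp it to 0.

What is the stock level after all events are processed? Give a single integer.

Processing events:
Start: stock = 36
  Event 1 (restock 30): 36 + 30 = 66
  Event 2 (sale 25): sell min(25,66)=25. stock: 66 - 25 = 41. total_sold = 25
  Event 3 (restock 32): 41 + 32 = 73
  Event 4 (sale 11): sell min(11,73)=11. stock: 73 - 11 = 62. total_sold = 36
  Event 5 (return 1): 62 + 1 = 63
  Event 6 (return 4): 63 + 4 = 67
  Event 7 (adjust +7): 67 + 7 = 74
Final: stock = 74, total_sold = 36

Answer: 74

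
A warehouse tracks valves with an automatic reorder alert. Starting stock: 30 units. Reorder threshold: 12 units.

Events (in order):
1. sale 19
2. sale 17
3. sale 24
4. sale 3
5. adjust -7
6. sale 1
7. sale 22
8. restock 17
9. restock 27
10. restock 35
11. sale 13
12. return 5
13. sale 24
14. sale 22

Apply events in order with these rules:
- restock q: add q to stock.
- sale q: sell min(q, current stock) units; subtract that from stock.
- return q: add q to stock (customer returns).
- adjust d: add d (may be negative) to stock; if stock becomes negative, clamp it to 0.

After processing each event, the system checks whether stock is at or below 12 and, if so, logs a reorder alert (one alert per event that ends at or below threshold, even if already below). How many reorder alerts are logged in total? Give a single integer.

Processing events:
Start: stock = 30
  Event 1 (sale 19): sell min(19,30)=19. stock: 30 - 19 = 11. total_sold = 19
  Event 2 (sale 17): sell min(17,11)=11. stock: 11 - 11 = 0. total_sold = 30
  Event 3 (sale 24): sell min(24,0)=0. stock: 0 - 0 = 0. total_sold = 30
  Event 4 (sale 3): sell min(3,0)=0. stock: 0 - 0 = 0. total_sold = 30
  Event 5 (adjust -7): 0 + -7 = 0 (clamped to 0)
  Event 6 (sale 1): sell min(1,0)=0. stock: 0 - 0 = 0. total_sold = 30
  Event 7 (sale 22): sell min(22,0)=0. stock: 0 - 0 = 0. total_sold = 30
  Event 8 (restock 17): 0 + 17 = 17
  Event 9 (restock 27): 17 + 27 = 44
  Event 10 (restock 35): 44 + 35 = 79
  Event 11 (sale 13): sell min(13,79)=13. stock: 79 - 13 = 66. total_sold = 43
  Event 12 (return 5): 66 + 5 = 71
  Event 13 (sale 24): sell min(24,71)=24. stock: 71 - 24 = 47. total_sold = 67
  Event 14 (sale 22): sell min(22,47)=22. stock: 47 - 22 = 25. total_sold = 89
Final: stock = 25, total_sold = 89

Checking against threshold 12:
  After event 1: stock=11 <= 12 -> ALERT
  After event 2: stock=0 <= 12 -> ALERT
  After event 3: stock=0 <= 12 -> ALERT
  After event 4: stock=0 <= 12 -> ALERT
  After event 5: stock=0 <= 12 -> ALERT
  After event 6: stock=0 <= 12 -> ALERT
  After event 7: stock=0 <= 12 -> ALERT
  After event 8: stock=17 > 12
  After event 9: stock=44 > 12
  After event 10: stock=79 > 12
  After event 11: stock=66 > 12
  After event 12: stock=71 > 12
  After event 13: stock=47 > 12
  After event 14: stock=25 > 12
Alert events: [1, 2, 3, 4, 5, 6, 7]. Count = 7

Answer: 7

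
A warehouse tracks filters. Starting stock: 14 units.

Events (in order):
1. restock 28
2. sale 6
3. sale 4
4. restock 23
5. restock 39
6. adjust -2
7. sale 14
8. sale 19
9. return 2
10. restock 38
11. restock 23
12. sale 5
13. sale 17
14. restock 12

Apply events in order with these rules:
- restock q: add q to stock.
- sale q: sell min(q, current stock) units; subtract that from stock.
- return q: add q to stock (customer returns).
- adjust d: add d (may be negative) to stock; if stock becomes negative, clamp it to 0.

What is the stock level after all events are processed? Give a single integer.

Answer: 112

Derivation:
Processing events:
Start: stock = 14
  Event 1 (restock 28): 14 + 28 = 42
  Event 2 (sale 6): sell min(6,42)=6. stock: 42 - 6 = 36. total_sold = 6
  Event 3 (sale 4): sell min(4,36)=4. stock: 36 - 4 = 32. total_sold = 10
  Event 4 (restock 23): 32 + 23 = 55
  Event 5 (restock 39): 55 + 39 = 94
  Event 6 (adjust -2): 94 + -2 = 92
  Event 7 (sale 14): sell min(14,92)=14. stock: 92 - 14 = 78. total_sold = 24
  Event 8 (sale 19): sell min(19,78)=19. stock: 78 - 19 = 59. total_sold = 43
  Event 9 (return 2): 59 + 2 = 61
  Event 10 (restock 38): 61 + 38 = 99
  Event 11 (restock 23): 99 + 23 = 122
  Event 12 (sale 5): sell min(5,122)=5. stock: 122 - 5 = 117. total_sold = 48
  Event 13 (sale 17): sell min(17,117)=17. stock: 117 - 17 = 100. total_sold = 65
  Event 14 (restock 12): 100 + 12 = 112
Final: stock = 112, total_sold = 65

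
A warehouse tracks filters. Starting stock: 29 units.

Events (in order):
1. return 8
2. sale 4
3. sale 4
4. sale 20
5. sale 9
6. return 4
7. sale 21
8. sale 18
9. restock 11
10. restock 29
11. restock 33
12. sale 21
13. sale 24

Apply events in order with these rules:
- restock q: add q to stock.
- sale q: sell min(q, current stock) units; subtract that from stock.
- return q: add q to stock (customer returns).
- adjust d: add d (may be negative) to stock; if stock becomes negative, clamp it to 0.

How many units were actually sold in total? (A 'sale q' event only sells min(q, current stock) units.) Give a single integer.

Answer: 86

Derivation:
Processing events:
Start: stock = 29
  Event 1 (return 8): 29 + 8 = 37
  Event 2 (sale 4): sell min(4,37)=4. stock: 37 - 4 = 33. total_sold = 4
  Event 3 (sale 4): sell min(4,33)=4. stock: 33 - 4 = 29. total_sold = 8
  Event 4 (sale 20): sell min(20,29)=20. stock: 29 - 20 = 9. total_sold = 28
  Event 5 (sale 9): sell min(9,9)=9. stock: 9 - 9 = 0. total_sold = 37
  Event 6 (return 4): 0 + 4 = 4
  Event 7 (sale 21): sell min(21,4)=4. stock: 4 - 4 = 0. total_sold = 41
  Event 8 (sale 18): sell min(18,0)=0. stock: 0 - 0 = 0. total_sold = 41
  Event 9 (restock 11): 0 + 11 = 11
  Event 10 (restock 29): 11 + 29 = 40
  Event 11 (restock 33): 40 + 33 = 73
  Event 12 (sale 21): sell min(21,73)=21. stock: 73 - 21 = 52. total_sold = 62
  Event 13 (sale 24): sell min(24,52)=24. stock: 52 - 24 = 28. total_sold = 86
Final: stock = 28, total_sold = 86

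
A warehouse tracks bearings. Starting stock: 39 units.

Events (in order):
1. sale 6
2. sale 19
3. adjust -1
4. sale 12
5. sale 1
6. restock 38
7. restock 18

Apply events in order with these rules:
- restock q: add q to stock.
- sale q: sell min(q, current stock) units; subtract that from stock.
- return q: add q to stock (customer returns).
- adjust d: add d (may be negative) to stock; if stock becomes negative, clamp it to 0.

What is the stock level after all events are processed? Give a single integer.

Processing events:
Start: stock = 39
  Event 1 (sale 6): sell min(6,39)=6. stock: 39 - 6 = 33. total_sold = 6
  Event 2 (sale 19): sell min(19,33)=19. stock: 33 - 19 = 14. total_sold = 25
  Event 3 (adjust -1): 14 + -1 = 13
  Event 4 (sale 12): sell min(12,13)=12. stock: 13 - 12 = 1. total_sold = 37
  Event 5 (sale 1): sell min(1,1)=1. stock: 1 - 1 = 0. total_sold = 38
  Event 6 (restock 38): 0 + 38 = 38
  Event 7 (restock 18): 38 + 18 = 56
Final: stock = 56, total_sold = 38

Answer: 56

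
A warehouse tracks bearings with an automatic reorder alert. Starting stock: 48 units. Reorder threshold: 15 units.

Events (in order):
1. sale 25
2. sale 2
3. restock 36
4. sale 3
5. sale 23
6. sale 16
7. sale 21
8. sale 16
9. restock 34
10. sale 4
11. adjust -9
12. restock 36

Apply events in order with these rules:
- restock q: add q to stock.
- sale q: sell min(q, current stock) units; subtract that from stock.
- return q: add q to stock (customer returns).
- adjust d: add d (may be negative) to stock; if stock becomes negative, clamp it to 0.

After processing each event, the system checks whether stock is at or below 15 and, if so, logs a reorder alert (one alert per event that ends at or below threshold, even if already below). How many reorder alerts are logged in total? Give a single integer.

Processing events:
Start: stock = 48
  Event 1 (sale 25): sell min(25,48)=25. stock: 48 - 25 = 23. total_sold = 25
  Event 2 (sale 2): sell min(2,23)=2. stock: 23 - 2 = 21. total_sold = 27
  Event 3 (restock 36): 21 + 36 = 57
  Event 4 (sale 3): sell min(3,57)=3. stock: 57 - 3 = 54. total_sold = 30
  Event 5 (sale 23): sell min(23,54)=23. stock: 54 - 23 = 31. total_sold = 53
  Event 6 (sale 16): sell min(16,31)=16. stock: 31 - 16 = 15. total_sold = 69
  Event 7 (sale 21): sell min(21,15)=15. stock: 15 - 15 = 0. total_sold = 84
  Event 8 (sale 16): sell min(16,0)=0. stock: 0 - 0 = 0. total_sold = 84
  Event 9 (restock 34): 0 + 34 = 34
  Event 10 (sale 4): sell min(4,34)=4. stock: 34 - 4 = 30. total_sold = 88
  Event 11 (adjust -9): 30 + -9 = 21
  Event 12 (restock 36): 21 + 36 = 57
Final: stock = 57, total_sold = 88

Checking against threshold 15:
  After event 1: stock=23 > 15
  After event 2: stock=21 > 15
  After event 3: stock=57 > 15
  After event 4: stock=54 > 15
  After event 5: stock=31 > 15
  After event 6: stock=15 <= 15 -> ALERT
  After event 7: stock=0 <= 15 -> ALERT
  After event 8: stock=0 <= 15 -> ALERT
  After event 9: stock=34 > 15
  After event 10: stock=30 > 15
  After event 11: stock=21 > 15
  After event 12: stock=57 > 15
Alert events: [6, 7, 8]. Count = 3

Answer: 3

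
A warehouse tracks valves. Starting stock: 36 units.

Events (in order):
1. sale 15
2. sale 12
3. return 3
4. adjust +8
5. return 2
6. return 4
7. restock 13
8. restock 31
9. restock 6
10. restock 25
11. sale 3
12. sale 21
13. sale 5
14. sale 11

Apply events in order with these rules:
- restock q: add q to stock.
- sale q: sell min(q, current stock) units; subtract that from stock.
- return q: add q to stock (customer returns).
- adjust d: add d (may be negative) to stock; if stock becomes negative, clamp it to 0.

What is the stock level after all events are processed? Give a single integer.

Processing events:
Start: stock = 36
  Event 1 (sale 15): sell min(15,36)=15. stock: 36 - 15 = 21. total_sold = 15
  Event 2 (sale 12): sell min(12,21)=12. stock: 21 - 12 = 9. total_sold = 27
  Event 3 (return 3): 9 + 3 = 12
  Event 4 (adjust +8): 12 + 8 = 20
  Event 5 (return 2): 20 + 2 = 22
  Event 6 (return 4): 22 + 4 = 26
  Event 7 (restock 13): 26 + 13 = 39
  Event 8 (restock 31): 39 + 31 = 70
  Event 9 (restock 6): 70 + 6 = 76
  Event 10 (restock 25): 76 + 25 = 101
  Event 11 (sale 3): sell min(3,101)=3. stock: 101 - 3 = 98. total_sold = 30
  Event 12 (sale 21): sell min(21,98)=21. stock: 98 - 21 = 77. total_sold = 51
  Event 13 (sale 5): sell min(5,77)=5. stock: 77 - 5 = 72. total_sold = 56
  Event 14 (sale 11): sell min(11,72)=11. stock: 72 - 11 = 61. total_sold = 67
Final: stock = 61, total_sold = 67

Answer: 61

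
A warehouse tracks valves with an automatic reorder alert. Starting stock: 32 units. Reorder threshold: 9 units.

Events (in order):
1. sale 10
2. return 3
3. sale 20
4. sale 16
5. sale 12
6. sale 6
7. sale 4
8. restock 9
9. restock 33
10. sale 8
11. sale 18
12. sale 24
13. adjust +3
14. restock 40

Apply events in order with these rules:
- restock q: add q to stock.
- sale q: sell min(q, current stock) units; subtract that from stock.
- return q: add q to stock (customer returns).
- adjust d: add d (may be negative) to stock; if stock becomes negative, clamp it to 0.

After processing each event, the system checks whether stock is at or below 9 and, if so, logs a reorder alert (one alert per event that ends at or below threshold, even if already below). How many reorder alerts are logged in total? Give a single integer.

Processing events:
Start: stock = 32
  Event 1 (sale 10): sell min(10,32)=10. stock: 32 - 10 = 22. total_sold = 10
  Event 2 (return 3): 22 + 3 = 25
  Event 3 (sale 20): sell min(20,25)=20. stock: 25 - 20 = 5. total_sold = 30
  Event 4 (sale 16): sell min(16,5)=5. stock: 5 - 5 = 0. total_sold = 35
  Event 5 (sale 12): sell min(12,0)=0. stock: 0 - 0 = 0. total_sold = 35
  Event 6 (sale 6): sell min(6,0)=0. stock: 0 - 0 = 0. total_sold = 35
  Event 7 (sale 4): sell min(4,0)=0. stock: 0 - 0 = 0. total_sold = 35
  Event 8 (restock 9): 0 + 9 = 9
  Event 9 (restock 33): 9 + 33 = 42
  Event 10 (sale 8): sell min(8,42)=8. stock: 42 - 8 = 34. total_sold = 43
  Event 11 (sale 18): sell min(18,34)=18. stock: 34 - 18 = 16. total_sold = 61
  Event 12 (sale 24): sell min(24,16)=16. stock: 16 - 16 = 0. total_sold = 77
  Event 13 (adjust +3): 0 + 3 = 3
  Event 14 (restock 40): 3 + 40 = 43
Final: stock = 43, total_sold = 77

Checking against threshold 9:
  After event 1: stock=22 > 9
  After event 2: stock=25 > 9
  After event 3: stock=5 <= 9 -> ALERT
  After event 4: stock=0 <= 9 -> ALERT
  After event 5: stock=0 <= 9 -> ALERT
  After event 6: stock=0 <= 9 -> ALERT
  After event 7: stock=0 <= 9 -> ALERT
  After event 8: stock=9 <= 9 -> ALERT
  After event 9: stock=42 > 9
  After event 10: stock=34 > 9
  After event 11: stock=16 > 9
  After event 12: stock=0 <= 9 -> ALERT
  After event 13: stock=3 <= 9 -> ALERT
  After event 14: stock=43 > 9
Alert events: [3, 4, 5, 6, 7, 8, 12, 13]. Count = 8

Answer: 8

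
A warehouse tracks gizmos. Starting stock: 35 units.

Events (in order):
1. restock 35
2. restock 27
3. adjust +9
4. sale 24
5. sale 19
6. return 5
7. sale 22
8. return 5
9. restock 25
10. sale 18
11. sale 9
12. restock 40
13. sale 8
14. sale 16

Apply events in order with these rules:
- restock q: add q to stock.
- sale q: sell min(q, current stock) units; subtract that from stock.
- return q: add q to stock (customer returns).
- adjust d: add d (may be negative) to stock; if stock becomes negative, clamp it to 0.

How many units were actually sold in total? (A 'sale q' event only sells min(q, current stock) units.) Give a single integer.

Answer: 116

Derivation:
Processing events:
Start: stock = 35
  Event 1 (restock 35): 35 + 35 = 70
  Event 2 (restock 27): 70 + 27 = 97
  Event 3 (adjust +9): 97 + 9 = 106
  Event 4 (sale 24): sell min(24,106)=24. stock: 106 - 24 = 82. total_sold = 24
  Event 5 (sale 19): sell min(19,82)=19. stock: 82 - 19 = 63. total_sold = 43
  Event 6 (return 5): 63 + 5 = 68
  Event 7 (sale 22): sell min(22,68)=22. stock: 68 - 22 = 46. total_sold = 65
  Event 8 (return 5): 46 + 5 = 51
  Event 9 (restock 25): 51 + 25 = 76
  Event 10 (sale 18): sell min(18,76)=18. stock: 76 - 18 = 58. total_sold = 83
  Event 11 (sale 9): sell min(9,58)=9. stock: 58 - 9 = 49. total_sold = 92
  Event 12 (restock 40): 49 + 40 = 89
  Event 13 (sale 8): sell min(8,89)=8. stock: 89 - 8 = 81. total_sold = 100
  Event 14 (sale 16): sell min(16,81)=16. stock: 81 - 16 = 65. total_sold = 116
Final: stock = 65, total_sold = 116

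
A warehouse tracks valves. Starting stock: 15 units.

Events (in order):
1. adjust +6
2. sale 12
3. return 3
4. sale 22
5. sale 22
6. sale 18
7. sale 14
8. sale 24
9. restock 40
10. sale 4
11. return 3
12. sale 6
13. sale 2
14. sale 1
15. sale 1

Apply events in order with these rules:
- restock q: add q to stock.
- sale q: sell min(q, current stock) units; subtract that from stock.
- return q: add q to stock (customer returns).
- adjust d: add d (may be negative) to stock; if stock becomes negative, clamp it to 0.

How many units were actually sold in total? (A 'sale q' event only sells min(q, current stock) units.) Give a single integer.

Processing events:
Start: stock = 15
  Event 1 (adjust +6): 15 + 6 = 21
  Event 2 (sale 12): sell min(12,21)=12. stock: 21 - 12 = 9. total_sold = 12
  Event 3 (return 3): 9 + 3 = 12
  Event 4 (sale 22): sell min(22,12)=12. stock: 12 - 12 = 0. total_sold = 24
  Event 5 (sale 22): sell min(22,0)=0. stock: 0 - 0 = 0. total_sold = 24
  Event 6 (sale 18): sell min(18,0)=0. stock: 0 - 0 = 0. total_sold = 24
  Event 7 (sale 14): sell min(14,0)=0. stock: 0 - 0 = 0. total_sold = 24
  Event 8 (sale 24): sell min(24,0)=0. stock: 0 - 0 = 0. total_sold = 24
  Event 9 (restock 40): 0 + 40 = 40
  Event 10 (sale 4): sell min(4,40)=4. stock: 40 - 4 = 36. total_sold = 28
  Event 11 (return 3): 36 + 3 = 39
  Event 12 (sale 6): sell min(6,39)=6. stock: 39 - 6 = 33. total_sold = 34
  Event 13 (sale 2): sell min(2,33)=2. stock: 33 - 2 = 31. total_sold = 36
  Event 14 (sale 1): sell min(1,31)=1. stock: 31 - 1 = 30. total_sold = 37
  Event 15 (sale 1): sell min(1,30)=1. stock: 30 - 1 = 29. total_sold = 38
Final: stock = 29, total_sold = 38

Answer: 38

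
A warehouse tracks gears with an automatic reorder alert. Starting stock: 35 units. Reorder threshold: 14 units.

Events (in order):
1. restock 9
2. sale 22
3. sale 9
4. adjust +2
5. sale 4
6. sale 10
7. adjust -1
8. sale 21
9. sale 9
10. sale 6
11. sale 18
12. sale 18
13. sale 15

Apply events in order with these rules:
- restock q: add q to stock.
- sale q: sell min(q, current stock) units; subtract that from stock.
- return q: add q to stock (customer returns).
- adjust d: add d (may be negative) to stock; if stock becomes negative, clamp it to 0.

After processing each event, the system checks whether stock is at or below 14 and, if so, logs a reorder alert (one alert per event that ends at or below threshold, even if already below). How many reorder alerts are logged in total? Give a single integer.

Processing events:
Start: stock = 35
  Event 1 (restock 9): 35 + 9 = 44
  Event 2 (sale 22): sell min(22,44)=22. stock: 44 - 22 = 22. total_sold = 22
  Event 3 (sale 9): sell min(9,22)=9. stock: 22 - 9 = 13. total_sold = 31
  Event 4 (adjust +2): 13 + 2 = 15
  Event 5 (sale 4): sell min(4,15)=4. stock: 15 - 4 = 11. total_sold = 35
  Event 6 (sale 10): sell min(10,11)=10. stock: 11 - 10 = 1. total_sold = 45
  Event 7 (adjust -1): 1 + -1 = 0
  Event 8 (sale 21): sell min(21,0)=0. stock: 0 - 0 = 0. total_sold = 45
  Event 9 (sale 9): sell min(9,0)=0. stock: 0 - 0 = 0. total_sold = 45
  Event 10 (sale 6): sell min(6,0)=0. stock: 0 - 0 = 0. total_sold = 45
  Event 11 (sale 18): sell min(18,0)=0. stock: 0 - 0 = 0. total_sold = 45
  Event 12 (sale 18): sell min(18,0)=0. stock: 0 - 0 = 0. total_sold = 45
  Event 13 (sale 15): sell min(15,0)=0. stock: 0 - 0 = 0. total_sold = 45
Final: stock = 0, total_sold = 45

Checking against threshold 14:
  After event 1: stock=44 > 14
  After event 2: stock=22 > 14
  After event 3: stock=13 <= 14 -> ALERT
  After event 4: stock=15 > 14
  After event 5: stock=11 <= 14 -> ALERT
  After event 6: stock=1 <= 14 -> ALERT
  After event 7: stock=0 <= 14 -> ALERT
  After event 8: stock=0 <= 14 -> ALERT
  After event 9: stock=0 <= 14 -> ALERT
  After event 10: stock=0 <= 14 -> ALERT
  After event 11: stock=0 <= 14 -> ALERT
  After event 12: stock=0 <= 14 -> ALERT
  After event 13: stock=0 <= 14 -> ALERT
Alert events: [3, 5, 6, 7, 8, 9, 10, 11, 12, 13]. Count = 10

Answer: 10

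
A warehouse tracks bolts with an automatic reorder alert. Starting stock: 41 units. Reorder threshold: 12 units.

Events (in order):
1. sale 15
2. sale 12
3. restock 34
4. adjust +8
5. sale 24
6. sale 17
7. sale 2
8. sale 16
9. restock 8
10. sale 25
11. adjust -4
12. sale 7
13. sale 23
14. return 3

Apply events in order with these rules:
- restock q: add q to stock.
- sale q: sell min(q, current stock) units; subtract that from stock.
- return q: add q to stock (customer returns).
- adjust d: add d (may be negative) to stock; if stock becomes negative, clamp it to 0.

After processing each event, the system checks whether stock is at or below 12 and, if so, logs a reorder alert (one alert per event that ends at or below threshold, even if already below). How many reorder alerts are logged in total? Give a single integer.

Processing events:
Start: stock = 41
  Event 1 (sale 15): sell min(15,41)=15. stock: 41 - 15 = 26. total_sold = 15
  Event 2 (sale 12): sell min(12,26)=12. stock: 26 - 12 = 14. total_sold = 27
  Event 3 (restock 34): 14 + 34 = 48
  Event 4 (adjust +8): 48 + 8 = 56
  Event 5 (sale 24): sell min(24,56)=24. stock: 56 - 24 = 32. total_sold = 51
  Event 6 (sale 17): sell min(17,32)=17. stock: 32 - 17 = 15. total_sold = 68
  Event 7 (sale 2): sell min(2,15)=2. stock: 15 - 2 = 13. total_sold = 70
  Event 8 (sale 16): sell min(16,13)=13. stock: 13 - 13 = 0. total_sold = 83
  Event 9 (restock 8): 0 + 8 = 8
  Event 10 (sale 25): sell min(25,8)=8. stock: 8 - 8 = 0. total_sold = 91
  Event 11 (adjust -4): 0 + -4 = 0 (clamped to 0)
  Event 12 (sale 7): sell min(7,0)=0. stock: 0 - 0 = 0. total_sold = 91
  Event 13 (sale 23): sell min(23,0)=0. stock: 0 - 0 = 0. total_sold = 91
  Event 14 (return 3): 0 + 3 = 3
Final: stock = 3, total_sold = 91

Checking against threshold 12:
  After event 1: stock=26 > 12
  After event 2: stock=14 > 12
  After event 3: stock=48 > 12
  After event 4: stock=56 > 12
  After event 5: stock=32 > 12
  After event 6: stock=15 > 12
  After event 7: stock=13 > 12
  After event 8: stock=0 <= 12 -> ALERT
  After event 9: stock=8 <= 12 -> ALERT
  After event 10: stock=0 <= 12 -> ALERT
  After event 11: stock=0 <= 12 -> ALERT
  After event 12: stock=0 <= 12 -> ALERT
  After event 13: stock=0 <= 12 -> ALERT
  After event 14: stock=3 <= 12 -> ALERT
Alert events: [8, 9, 10, 11, 12, 13, 14]. Count = 7

Answer: 7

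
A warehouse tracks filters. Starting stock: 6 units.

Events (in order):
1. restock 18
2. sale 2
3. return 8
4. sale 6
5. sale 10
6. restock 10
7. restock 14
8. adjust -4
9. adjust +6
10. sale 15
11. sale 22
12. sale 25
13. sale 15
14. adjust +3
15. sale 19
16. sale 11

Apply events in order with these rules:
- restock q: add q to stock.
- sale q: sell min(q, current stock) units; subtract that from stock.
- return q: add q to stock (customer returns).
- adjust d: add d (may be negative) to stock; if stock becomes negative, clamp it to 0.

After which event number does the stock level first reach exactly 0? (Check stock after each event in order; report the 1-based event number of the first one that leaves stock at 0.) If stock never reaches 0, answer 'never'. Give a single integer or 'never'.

Processing events:
Start: stock = 6
  Event 1 (restock 18): 6 + 18 = 24
  Event 2 (sale 2): sell min(2,24)=2. stock: 24 - 2 = 22. total_sold = 2
  Event 3 (return 8): 22 + 8 = 30
  Event 4 (sale 6): sell min(6,30)=6. stock: 30 - 6 = 24. total_sold = 8
  Event 5 (sale 10): sell min(10,24)=10. stock: 24 - 10 = 14. total_sold = 18
  Event 6 (restock 10): 14 + 10 = 24
  Event 7 (restock 14): 24 + 14 = 38
  Event 8 (adjust -4): 38 + -4 = 34
  Event 9 (adjust +6): 34 + 6 = 40
  Event 10 (sale 15): sell min(15,40)=15. stock: 40 - 15 = 25. total_sold = 33
  Event 11 (sale 22): sell min(22,25)=22. stock: 25 - 22 = 3. total_sold = 55
  Event 12 (sale 25): sell min(25,3)=3. stock: 3 - 3 = 0. total_sold = 58
  Event 13 (sale 15): sell min(15,0)=0. stock: 0 - 0 = 0. total_sold = 58
  Event 14 (adjust +3): 0 + 3 = 3
  Event 15 (sale 19): sell min(19,3)=3. stock: 3 - 3 = 0. total_sold = 61
  Event 16 (sale 11): sell min(11,0)=0. stock: 0 - 0 = 0. total_sold = 61
Final: stock = 0, total_sold = 61

First zero at event 12.

Answer: 12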